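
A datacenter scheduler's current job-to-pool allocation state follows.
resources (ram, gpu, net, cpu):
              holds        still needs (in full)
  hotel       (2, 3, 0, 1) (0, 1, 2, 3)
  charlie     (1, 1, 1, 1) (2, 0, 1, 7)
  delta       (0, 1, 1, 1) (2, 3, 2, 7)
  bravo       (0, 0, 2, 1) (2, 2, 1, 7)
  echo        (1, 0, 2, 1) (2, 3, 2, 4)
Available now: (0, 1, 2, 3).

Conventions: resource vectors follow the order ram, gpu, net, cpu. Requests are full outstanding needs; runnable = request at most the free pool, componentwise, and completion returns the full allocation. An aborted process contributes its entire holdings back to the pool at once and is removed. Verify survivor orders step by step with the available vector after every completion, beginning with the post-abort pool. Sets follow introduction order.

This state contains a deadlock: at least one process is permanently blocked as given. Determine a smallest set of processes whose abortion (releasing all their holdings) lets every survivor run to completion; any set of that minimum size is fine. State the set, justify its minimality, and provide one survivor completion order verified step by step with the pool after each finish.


Abort charlie and bravo.
Key observation: no ordering could ever have run delta before the abort of charlie and bravo; with (1, 1, 3, 2) back in the pool it fits at step 3.
Minimality, checking each single-abort alternative: hotel alone leaves charlie blocked (short on cpu); charlie alone leaves delta blocked (short on cpu); delta alone leaves charlie blocked (short on cpu); bravo alone leaves charlie blocked (short on cpu); echo alone leaves charlie blocked (short on cpu).
Survivors finish in the order: hotel, echo, delta. Verifying each step (pool after the aborts first):
  pool = (1, 2, 5, 5)
  run hotel (needs (0, 1, 2, 3), free (1, 2, 5, 5)); after release of (2, 3, 0, 1) the pool is (3, 5, 5, 6)
  run echo (needs (2, 3, 2, 4), free (3, 5, 5, 6)); after release of (1, 0, 2, 1) the pool is (4, 5, 7, 7)
  run delta (needs (2, 3, 2, 7), free (4, 5, 7, 7)); after release of (0, 1, 1, 1) the pool is (4, 6, 8, 8)


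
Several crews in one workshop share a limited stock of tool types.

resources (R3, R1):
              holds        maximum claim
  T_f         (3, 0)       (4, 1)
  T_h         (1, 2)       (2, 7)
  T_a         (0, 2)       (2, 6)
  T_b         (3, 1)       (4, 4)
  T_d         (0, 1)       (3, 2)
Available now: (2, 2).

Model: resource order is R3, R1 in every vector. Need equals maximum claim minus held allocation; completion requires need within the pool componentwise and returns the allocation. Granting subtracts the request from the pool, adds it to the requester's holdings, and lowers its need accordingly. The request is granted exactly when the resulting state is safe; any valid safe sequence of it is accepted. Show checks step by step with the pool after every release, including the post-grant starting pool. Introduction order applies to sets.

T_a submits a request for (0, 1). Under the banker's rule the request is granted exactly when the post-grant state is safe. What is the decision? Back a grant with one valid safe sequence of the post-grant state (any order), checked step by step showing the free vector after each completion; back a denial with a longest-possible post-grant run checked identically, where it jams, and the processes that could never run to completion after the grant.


DENY. Granting would leave the state unsafe.
Key observation: R1 is the bottleneck — with T_f, T_d done the pool holds (5, 2), short of every remaining need.
On the post-grant state, T_f, T_d is a maximal run — nothing extends it. Walking it through:
  pool = (2, 1)
  T_f needs (1, 1) <= (2, 1) -> finishes; pool += (3, 0) = (5, 1)
  T_d needs (3, 1) <= (5, 1) -> finishes; pool += (0, 1) = (5, 2)
  blocked: T_h wants (1, 5), pool (5, 2) — not enough R1
  blocked: T_a wants (2, 3), pool (5, 2) — not enough R1
  blocked: T_b wants (1, 3), pool (5, 2) — not enough R1
Post-grant, the permanently blocked set is T_h, T_a and T_b.


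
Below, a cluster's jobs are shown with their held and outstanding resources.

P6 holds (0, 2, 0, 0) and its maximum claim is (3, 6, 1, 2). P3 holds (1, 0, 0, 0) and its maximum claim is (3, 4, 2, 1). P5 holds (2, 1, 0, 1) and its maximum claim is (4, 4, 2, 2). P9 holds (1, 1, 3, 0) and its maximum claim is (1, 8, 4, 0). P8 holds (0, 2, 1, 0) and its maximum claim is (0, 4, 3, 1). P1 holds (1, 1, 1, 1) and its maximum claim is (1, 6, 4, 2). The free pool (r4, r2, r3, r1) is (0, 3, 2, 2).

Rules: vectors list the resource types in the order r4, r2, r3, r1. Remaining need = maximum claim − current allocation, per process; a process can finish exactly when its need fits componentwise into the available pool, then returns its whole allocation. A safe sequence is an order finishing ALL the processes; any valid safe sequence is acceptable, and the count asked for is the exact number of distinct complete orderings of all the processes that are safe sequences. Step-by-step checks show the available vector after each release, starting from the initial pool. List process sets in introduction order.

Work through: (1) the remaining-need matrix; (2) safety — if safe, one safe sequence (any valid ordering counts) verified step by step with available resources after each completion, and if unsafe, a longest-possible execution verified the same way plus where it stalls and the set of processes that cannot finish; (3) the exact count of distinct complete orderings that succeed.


(1) Outstanding need per process (order r4, r2, r3, r1):
  P6: (3, 4, 1, 2)
  P3: (2, 4, 2, 1)
  P5: (2, 3, 2, 1)
  P9: (0, 7, 1, 0)
  P8: (0, 2, 2, 1)
  P1: (0, 5, 3, 1)
(2) UNSAFE.
Key observation: after P8, P1 the pool peaks at (1, 6, 4, 3), and each blocked process is short somewhere: P6 on r4; P3 on r4; P5 on r4; P9 on r2.
A maximal execution: P8, P1 — then nothing else fits. Check, step by step:
  pool = (0, 3, 2, 2)
  run P8 (needs (0, 2, 2, 1), free (0, 3, 2, 2)); after release of (0, 2, 1, 0) the pool is (0, 5, 3, 2)
  run P1 (needs (0, 5, 3, 1), free (0, 5, 3, 2)); after release of (1, 1, 1, 1) the pool is (1, 6, 4, 3)
  P6 cannot run: need (3, 4, 1, 2) vs free (1, 6, 4, 3) (insufficient r4)
  P3 cannot run: need (2, 4, 2, 1) vs free (1, 6, 4, 3) (insufficient r4)
  P5 cannot run: need (2, 3, 2, 1) vs free (1, 6, 4, 3) (insufficient r4)
  P9 cannot run: need (0, 7, 1, 0) vs free (1, 6, 4, 3) (insufficient r2)
Processes that can never finish: P6, P3, P5 and P9.
(3) Exactly 0 of the possible complete orderings are safe sequences.


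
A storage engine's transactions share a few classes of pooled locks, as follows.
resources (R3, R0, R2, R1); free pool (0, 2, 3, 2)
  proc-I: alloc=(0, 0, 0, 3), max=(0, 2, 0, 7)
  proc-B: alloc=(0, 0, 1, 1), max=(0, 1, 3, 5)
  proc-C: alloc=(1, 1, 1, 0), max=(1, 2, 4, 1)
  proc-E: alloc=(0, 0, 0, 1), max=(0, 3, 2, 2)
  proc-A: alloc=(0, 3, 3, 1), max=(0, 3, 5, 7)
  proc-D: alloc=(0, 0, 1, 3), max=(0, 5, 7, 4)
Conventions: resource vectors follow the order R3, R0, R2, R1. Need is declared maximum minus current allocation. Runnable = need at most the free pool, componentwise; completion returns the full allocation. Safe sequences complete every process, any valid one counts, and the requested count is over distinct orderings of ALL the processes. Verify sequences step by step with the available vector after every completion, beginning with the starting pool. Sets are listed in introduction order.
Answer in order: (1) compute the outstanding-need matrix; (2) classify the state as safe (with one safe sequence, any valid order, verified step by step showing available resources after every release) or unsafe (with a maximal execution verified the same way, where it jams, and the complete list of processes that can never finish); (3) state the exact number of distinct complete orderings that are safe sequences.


(1) Need matrix, components ordered R3, R0, R2, R1:
  proc-I: (0, 2, 0, 4)
  proc-B: (0, 1, 2, 4)
  proc-C: (0, 1, 3, 1)
  proc-E: (0, 3, 2, 1)
  proc-A: (0, 0, 2, 6)
  proc-D: (0, 5, 6, 1)
(2) UNSAFE — no complete ordering exists.
Key observation: after proc-C, proc-E the pool peaks at (1, 3, 4, 3), and each blocked process is short somewhere: proc-I on R1; proc-B on R1; proc-A on R1; proc-D on R0, R2.
Going as far as possible: proc-C, proc-E; after that, nothing fits. Verifying each step:
  pool = (0, 2, 3, 2)
  proc-C: need (0, 1, 3, 1) fits (0, 2, 3, 2); releases (1, 1, 1, 0), pool now (1, 3, 4, 2)
  proc-E: need (0, 3, 2, 1) fits (1, 3, 4, 2); releases (0, 0, 0, 1), pool now (1, 3, 4, 3)
  proc-I cannot run: need (0, 2, 0, 4) vs free (1, 3, 4, 3) (insufficient R1)
  proc-B cannot run: need (0, 1, 2, 4) vs free (1, 3, 4, 3) (insufficient R1)
  proc-A cannot run: need (0, 0, 2, 6) vs free (1, 3, 4, 3) (insufficient R1)
  proc-D cannot run: need (0, 5, 6, 1) vs free (1, 3, 4, 3) (insufficient R0 and R2)
Never able to finish: proc-I, proc-B, proc-A and proc-D.
(3) The exact count: 0 of the possible complete orderings are safe sequences.


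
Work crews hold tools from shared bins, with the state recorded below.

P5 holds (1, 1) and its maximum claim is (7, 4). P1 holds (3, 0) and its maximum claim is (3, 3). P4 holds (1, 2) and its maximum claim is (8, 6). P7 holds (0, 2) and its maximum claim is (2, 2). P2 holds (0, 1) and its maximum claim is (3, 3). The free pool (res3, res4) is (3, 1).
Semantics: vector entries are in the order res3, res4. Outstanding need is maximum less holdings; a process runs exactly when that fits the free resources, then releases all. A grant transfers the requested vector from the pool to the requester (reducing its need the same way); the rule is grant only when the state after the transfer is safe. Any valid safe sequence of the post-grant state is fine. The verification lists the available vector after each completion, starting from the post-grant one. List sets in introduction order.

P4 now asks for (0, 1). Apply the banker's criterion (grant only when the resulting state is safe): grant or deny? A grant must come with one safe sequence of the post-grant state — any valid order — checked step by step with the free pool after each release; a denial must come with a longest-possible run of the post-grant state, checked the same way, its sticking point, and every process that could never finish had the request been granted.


GRANT: granting preserves safety; a valid post-grant sequence is P7, P2, P1, P5, P4.
Key observation: (3, 0) free after granting still covers P7 first, and each release covers the next.
Verifying the post-grant state step by step:
  pool = (3, 0)
  run P7 (needs (2, 0), free (3, 0)); after release of (0, 2) the pool is (3, 2)
  run P2 (needs (3, 2), free (3, 2)); after release of (0, 1) the pool is (3, 3)
  run P1 (needs (0, 3), free (3, 3)); after release of (3, 0) the pool is (6, 3)
  run P5 (needs (6, 3), free (6, 3)); after release of (1, 1) the pool is (7, 4)
  run P4 (needs (7, 3), free (7, 4)); after release of (1, 3) the pool is (8, 7)


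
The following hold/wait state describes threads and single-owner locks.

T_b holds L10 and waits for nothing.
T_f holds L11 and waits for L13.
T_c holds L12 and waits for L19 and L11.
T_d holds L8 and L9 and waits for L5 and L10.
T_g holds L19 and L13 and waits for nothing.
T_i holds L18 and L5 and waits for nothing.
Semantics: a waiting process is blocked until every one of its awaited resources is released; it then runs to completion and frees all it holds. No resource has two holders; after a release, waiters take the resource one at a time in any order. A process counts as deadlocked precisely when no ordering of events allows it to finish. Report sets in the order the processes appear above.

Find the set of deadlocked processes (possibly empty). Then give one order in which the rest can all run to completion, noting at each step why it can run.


The deadlocked set is empty.
Key observation: the wait graph is acyclic; completion cascades from the unblocked processes through everyone else.
One completion order for the rest: T_g, T_f, T_b, T_c, T_i, T_d.
Walking it through:
  T_g: no waits; runs immediately, freeing L19 and L13
  T_f: everything it awaited (L13) is free; runs, freeing L11
  T_b: no waits; runs immediately, freeing L10
  T_c: everything it awaited (L19 and L11) is free; runs, freeing L12
  T_i: no waits; runs immediately, freeing L18 and L5
  T_d: everything it awaited (L5 and L10) is free; runs, freeing L8 and L9


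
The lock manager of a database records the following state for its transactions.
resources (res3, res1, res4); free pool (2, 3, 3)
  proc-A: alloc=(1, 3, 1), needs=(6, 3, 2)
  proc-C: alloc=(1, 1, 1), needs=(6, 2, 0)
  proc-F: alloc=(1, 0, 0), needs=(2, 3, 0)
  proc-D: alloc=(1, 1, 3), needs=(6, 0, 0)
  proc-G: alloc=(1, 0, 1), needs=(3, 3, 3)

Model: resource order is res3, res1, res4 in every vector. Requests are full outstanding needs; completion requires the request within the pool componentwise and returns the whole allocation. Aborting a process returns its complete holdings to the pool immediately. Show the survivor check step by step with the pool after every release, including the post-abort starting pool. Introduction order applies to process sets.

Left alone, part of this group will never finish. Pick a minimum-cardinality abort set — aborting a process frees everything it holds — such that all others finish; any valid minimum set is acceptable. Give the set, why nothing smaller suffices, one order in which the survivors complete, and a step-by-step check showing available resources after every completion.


The answer: abort proc-C and proc-D.
Key observation: aborting proc-C and proc-D returns (2, 2, 4), and proc-A — hopeless before — runs at step 3 with the returned capacity in the pool.
Why nothing smaller works — every single abort fails: proc-A alone leaves proc-C blocked (short on res3); proc-C alone leaves proc-A blocked (short on res3); proc-F alone leaves proc-A blocked (short on res3); proc-D alone leaves proc-A blocked (short on res3); proc-G alone leaves proc-A blocked (short on res3).
The survivors complete as proc-G, proc-F, proc-A. Check, step by step (starting from the post-abort pool):
  pool = (4, 5, 7)
  proc-G: need (3, 3, 3) fits (4, 5, 7); releases (1, 0, 1), pool now (5, 5, 8)
  proc-F: need (2, 3, 0) fits (5, 5, 8); releases (1, 0, 0), pool now (6, 5, 8)
  proc-A: need (6, 3, 2) fits (6, 5, 8); releases (1, 3, 1), pool now (7, 8, 9)


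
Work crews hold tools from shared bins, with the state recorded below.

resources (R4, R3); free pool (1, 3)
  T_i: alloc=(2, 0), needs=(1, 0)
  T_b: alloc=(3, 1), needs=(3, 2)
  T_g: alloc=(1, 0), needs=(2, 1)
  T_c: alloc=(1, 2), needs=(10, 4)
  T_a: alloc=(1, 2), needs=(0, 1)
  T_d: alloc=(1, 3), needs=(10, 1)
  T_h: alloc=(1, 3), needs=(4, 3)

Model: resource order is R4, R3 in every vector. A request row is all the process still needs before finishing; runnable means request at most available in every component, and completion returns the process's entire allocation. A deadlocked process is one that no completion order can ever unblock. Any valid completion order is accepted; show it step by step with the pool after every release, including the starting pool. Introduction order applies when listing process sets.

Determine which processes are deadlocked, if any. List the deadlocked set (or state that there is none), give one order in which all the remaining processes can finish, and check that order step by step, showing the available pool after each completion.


Deadlocked set: T_c and T_d.
Key observation: once T_a, T_g, T_b, T_h, T_i finish, the pool peaks at (9, 9) — and every remaining process still needs more R4 than that.
One completion order for the rest: T_a, T_g, T_b, T_h, T_i. Verifying each step:
  pool = (1, 3)
  run T_a (needs (0, 1), free (1, 3)); after release of (1, 2) the pool is (2, 5)
  run T_g (needs (2, 1), free (2, 5)); after release of (1, 0) the pool is (3, 5)
  run T_b (needs (3, 2), free (3, 5)); after release of (3, 1) the pool is (6, 6)
  run T_h (needs (4, 3), free (6, 6)); after release of (1, 3) the pool is (7, 9)
  run T_i (needs (1, 0), free (7, 9)); after release of (2, 0) the pool is (9, 9)
None of the blocked processes ever fits:
  T_c cannot run: need (10, 4) vs free (9, 9) (insufficient R4)
  T_d cannot run: need (10, 1) vs free (9, 9) (insufficient R4)


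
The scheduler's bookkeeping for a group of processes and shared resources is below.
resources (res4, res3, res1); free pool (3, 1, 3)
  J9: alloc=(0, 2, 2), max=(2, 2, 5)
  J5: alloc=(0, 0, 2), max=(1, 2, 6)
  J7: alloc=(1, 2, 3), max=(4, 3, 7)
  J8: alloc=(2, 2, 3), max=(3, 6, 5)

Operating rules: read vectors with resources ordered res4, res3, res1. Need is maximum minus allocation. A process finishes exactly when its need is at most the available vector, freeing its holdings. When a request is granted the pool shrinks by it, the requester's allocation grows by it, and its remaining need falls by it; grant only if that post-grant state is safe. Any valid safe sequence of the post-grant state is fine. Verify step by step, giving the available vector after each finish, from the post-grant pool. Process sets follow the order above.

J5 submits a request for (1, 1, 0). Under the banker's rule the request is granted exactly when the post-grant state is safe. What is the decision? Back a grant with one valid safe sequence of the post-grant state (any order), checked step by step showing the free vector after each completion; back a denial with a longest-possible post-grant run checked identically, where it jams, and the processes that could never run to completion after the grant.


GRANT. The post-grant state is safe; one safe sequence: J9, J5, J7, J8.
Key observation: the transfer keeps a workable pool ((2, 0, 3)); J9 starts the safe sequence.
Check on the post-grant state, step by step:
  pool = (2, 0, 3)
  J9: need (2, 0, 3) fits (2, 0, 3); releases (0, 2, 2), pool now (2, 2, 5)
  J5: need (0, 1, 4) fits (2, 2, 5); releases (1, 1, 2), pool now (3, 3, 7)
  J7: need (3, 1, 4) fits (3, 3, 7); releases (1, 2, 3), pool now (4, 5, 10)
  J8: need (1, 4, 2) fits (4, 5, 10); releases (2, 2, 3), pool now (6, 7, 13)


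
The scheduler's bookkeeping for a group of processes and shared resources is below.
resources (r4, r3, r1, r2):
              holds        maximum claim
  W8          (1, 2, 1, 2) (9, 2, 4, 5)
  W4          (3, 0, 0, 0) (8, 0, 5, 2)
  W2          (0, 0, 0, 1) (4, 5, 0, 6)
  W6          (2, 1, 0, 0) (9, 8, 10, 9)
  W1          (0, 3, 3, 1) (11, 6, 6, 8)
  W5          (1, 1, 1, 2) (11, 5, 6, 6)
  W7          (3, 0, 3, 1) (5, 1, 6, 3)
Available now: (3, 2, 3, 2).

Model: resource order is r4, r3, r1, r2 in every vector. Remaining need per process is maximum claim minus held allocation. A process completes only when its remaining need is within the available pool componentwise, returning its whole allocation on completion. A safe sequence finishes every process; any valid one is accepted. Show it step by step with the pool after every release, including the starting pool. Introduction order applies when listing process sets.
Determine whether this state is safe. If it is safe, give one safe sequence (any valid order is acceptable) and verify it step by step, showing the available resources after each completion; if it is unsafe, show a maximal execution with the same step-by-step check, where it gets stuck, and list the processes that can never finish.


The state is SAFE; one workable sequence: W7, W4, W8, W5, W2, W1, W6.
Key observation: W7 marks the first exact bind of the order: its need (2, 1, 3, 2) fits the free (3, 2, 3, 2) with zero slack on a requested resource.
Check, step by step:
  pool = (3, 2, 3, 2)
  W7: need (2, 1, 3, 2) fits (3, 2, 3, 2); releases (3, 0, 3, 1), pool now (6, 2, 6, 3)
  W4: need (5, 0, 5, 2) fits (6, 2, 6, 3); releases (3, 0, 0, 0), pool now (9, 2, 6, 3)
  W8: need (8, 0, 3, 3) fits (9, 2, 6, 3); releases (1, 2, 1, 2), pool now (10, 4, 7, 5)
  W5: need (10, 4, 5, 4) fits (10, 4, 7, 5); releases (1, 1, 1, 2), pool now (11, 5, 8, 7)
  W2: need (4, 5, 0, 5) fits (11, 5, 8, 7); releases (0, 0, 0, 1), pool now (11, 5, 8, 8)
  W1: need (11, 3, 3, 7) fits (11, 5, 8, 8); releases (0, 3, 3, 1), pool now (11, 8, 11, 9)
  W6: need (7, 7, 10, 9) fits (11, 8, 11, 9); releases (2, 1, 0, 0), pool now (13, 9, 11, 9)


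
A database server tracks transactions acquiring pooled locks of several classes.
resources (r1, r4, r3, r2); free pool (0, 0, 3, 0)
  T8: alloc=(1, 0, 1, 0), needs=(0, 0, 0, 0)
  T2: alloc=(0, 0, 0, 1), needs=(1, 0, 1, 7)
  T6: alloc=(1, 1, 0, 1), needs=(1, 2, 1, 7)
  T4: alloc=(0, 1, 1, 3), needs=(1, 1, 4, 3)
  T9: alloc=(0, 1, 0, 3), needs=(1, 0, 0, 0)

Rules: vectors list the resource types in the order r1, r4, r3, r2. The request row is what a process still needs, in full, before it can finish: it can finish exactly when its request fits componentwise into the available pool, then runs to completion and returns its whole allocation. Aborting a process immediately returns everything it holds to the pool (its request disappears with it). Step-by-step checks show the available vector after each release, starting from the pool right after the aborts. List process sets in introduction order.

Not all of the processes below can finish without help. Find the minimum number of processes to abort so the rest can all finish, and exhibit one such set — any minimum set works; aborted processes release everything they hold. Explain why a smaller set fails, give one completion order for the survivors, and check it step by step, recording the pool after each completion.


The answer: abort T2.
Key observation: T6 could never have finished before the abort; with (0, 0, 0, 1) returned by T2, it fits at step 4.
Why nothing smaller works: aborting no one leaves the state deadlocked as given.
The survivors complete as T8, T9, T4, T6. Step-by-step check (starting from the post-abort pool):
  pool = (0, 0, 3, 1)
  T8 needs (0, 0, 0, 0) <= (0, 0, 3, 1) -> finishes; pool += (1, 0, 1, 0) = (1, 0, 4, 1)
  T9 needs (1, 0, 0, 0) <= (1, 0, 4, 1) -> finishes; pool += (0, 1, 0, 3) = (1, 1, 4, 4)
  T4 needs (1, 1, 4, 3) <= (1, 1, 4, 4) -> finishes; pool += (0, 1, 1, 3) = (1, 2, 5, 7)
  T6 needs (1, 2, 1, 7) <= (1, 2, 5, 7) -> finishes; pool += (1, 1, 0, 1) = (2, 3, 5, 8)


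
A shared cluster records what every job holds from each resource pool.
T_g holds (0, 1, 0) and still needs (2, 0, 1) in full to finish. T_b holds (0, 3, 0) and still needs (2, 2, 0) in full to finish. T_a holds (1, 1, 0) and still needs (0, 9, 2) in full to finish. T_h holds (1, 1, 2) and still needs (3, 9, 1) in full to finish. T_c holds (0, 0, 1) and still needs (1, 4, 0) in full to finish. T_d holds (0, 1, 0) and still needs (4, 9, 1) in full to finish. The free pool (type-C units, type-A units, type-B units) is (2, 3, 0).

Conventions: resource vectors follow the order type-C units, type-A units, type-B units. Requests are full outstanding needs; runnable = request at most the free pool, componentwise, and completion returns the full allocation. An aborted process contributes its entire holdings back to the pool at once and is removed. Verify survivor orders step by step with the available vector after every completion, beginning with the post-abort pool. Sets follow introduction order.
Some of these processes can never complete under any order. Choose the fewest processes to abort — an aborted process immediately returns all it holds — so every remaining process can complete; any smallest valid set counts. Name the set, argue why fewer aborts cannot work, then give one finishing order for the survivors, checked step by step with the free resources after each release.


Abort T_h and T_d.
Key observation: before aborting T_h and T_d, T_a was permanently blocked — no order could ever run it; afterwards it completes at step 4.
Why nothing smaller works — every single abort fails: T_g alone leaves T_a blocked (short on type-A units and type-B units); T_b alone leaves T_a blocked (short on type-A units and type-B units); T_a alone leaves T_h blocked (short on type-A units); T_h alone leaves T_a blocked (short on type-A units); T_c alone leaves T_a blocked (short on type-A units and type-B units); T_d alone leaves T_a blocked (short on type-A units and type-B units).
The survivors complete as T_c, T_g, T_b, T_a. Check, step by step (starting from the post-abort pool):
  pool = (3, 5, 2)
  run T_c (needs (1, 4, 0), free (3, 5, 2)); after release of (0, 0, 1) the pool is (3, 5, 3)
  run T_g (needs (2, 0, 1), free (3, 5, 3)); after release of (0, 1, 0) the pool is (3, 6, 3)
  run T_b (needs (2, 2, 0), free (3, 6, 3)); after release of (0, 3, 0) the pool is (3, 9, 3)
  run T_a (needs (0, 9, 2), free (3, 9, 3)); after release of (1, 1, 0) the pool is (4, 10, 3)


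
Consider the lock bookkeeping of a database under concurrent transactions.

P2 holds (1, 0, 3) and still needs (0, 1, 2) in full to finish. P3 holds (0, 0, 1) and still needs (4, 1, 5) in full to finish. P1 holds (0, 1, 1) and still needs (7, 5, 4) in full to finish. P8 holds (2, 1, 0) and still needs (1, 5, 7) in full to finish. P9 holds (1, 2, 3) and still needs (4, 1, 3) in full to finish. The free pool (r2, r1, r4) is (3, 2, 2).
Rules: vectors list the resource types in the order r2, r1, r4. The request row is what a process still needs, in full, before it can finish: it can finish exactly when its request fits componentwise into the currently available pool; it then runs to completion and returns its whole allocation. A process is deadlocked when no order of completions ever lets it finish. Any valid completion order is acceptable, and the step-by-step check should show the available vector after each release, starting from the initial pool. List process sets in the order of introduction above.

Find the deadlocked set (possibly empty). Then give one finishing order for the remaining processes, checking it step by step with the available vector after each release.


The deadlocked set is P1 and P8.
Key observation: once P2, P9, P3 finish, the pool peaks at (5, 4, 9) — and every remaining process still needs more r1 than that.
A valid finishing order for the others: P2, P9, P3. Step-by-step check:
  pool = (3, 2, 2)
  P2 needs (0, 1, 2) <= (3, 2, 2) -> finishes; pool += (1, 0, 3) = (4, 2, 5)
  P9 needs (4, 1, 3) <= (4, 2, 5) -> finishes; pool += (1, 2, 3) = (5, 4, 8)
  P3 needs (4, 1, 5) <= (5, 4, 8) -> finishes; pool += (0, 0, 1) = (5, 4, 9)
The stuck group stays short no matter what:
  blocked: P1 wants (7, 5, 4), pool (5, 4, 9) — not enough r2 and r1
  blocked: P8 wants (1, 5, 7), pool (5, 4, 9) — not enough r1


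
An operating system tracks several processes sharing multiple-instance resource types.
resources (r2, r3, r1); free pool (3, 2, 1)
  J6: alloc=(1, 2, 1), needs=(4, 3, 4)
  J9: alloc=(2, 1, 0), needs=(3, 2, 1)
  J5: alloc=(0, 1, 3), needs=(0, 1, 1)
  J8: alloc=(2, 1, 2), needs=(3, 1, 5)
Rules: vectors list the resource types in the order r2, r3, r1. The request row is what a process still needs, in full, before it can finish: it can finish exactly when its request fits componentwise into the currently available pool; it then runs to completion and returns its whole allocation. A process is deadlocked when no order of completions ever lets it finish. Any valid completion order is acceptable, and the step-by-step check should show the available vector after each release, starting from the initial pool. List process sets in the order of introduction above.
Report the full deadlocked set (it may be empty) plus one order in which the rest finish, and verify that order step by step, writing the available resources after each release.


No process is deadlocked.
Key observation: the pool covers J5 at once, and every later process fits after earlier releases.
One completion order for the rest: J5, J9, J6, J8. Check, step by step:
  pool = (3, 2, 1)
  J5: need (0, 1, 1) fits (3, 2, 1); releases (0, 1, 3), pool now (3, 3, 4)
  J9: need (3, 2, 1) fits (3, 3, 4); releases (2, 1, 0), pool now (5, 4, 4)
  J6: need (4, 3, 4) fits (5, 4, 4); releases (1, 2, 1), pool now (6, 6, 5)
  J8: need (3, 1, 5) fits (6, 6, 5); releases (2, 1, 2), pool now (8, 7, 7)


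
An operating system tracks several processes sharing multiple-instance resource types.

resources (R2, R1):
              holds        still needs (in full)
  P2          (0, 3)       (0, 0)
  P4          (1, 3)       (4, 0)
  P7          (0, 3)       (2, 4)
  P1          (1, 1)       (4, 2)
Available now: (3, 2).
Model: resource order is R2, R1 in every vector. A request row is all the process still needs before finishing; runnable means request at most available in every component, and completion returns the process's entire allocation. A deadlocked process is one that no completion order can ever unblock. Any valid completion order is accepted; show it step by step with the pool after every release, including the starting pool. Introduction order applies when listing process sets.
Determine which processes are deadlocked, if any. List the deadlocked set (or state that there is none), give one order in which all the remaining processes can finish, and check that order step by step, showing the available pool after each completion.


The deadlocked set is P4 and P1.
Key observation: once P2, P7 finish, the pool peaks at (3, 8) — and every remaining process still needs more R2 than that.
A valid finishing order for the others: P2, P7. Check, step by step:
  pool = (3, 2)
  P2 needs (0, 0) <= (3, 2) -> finishes; pool += (0, 3) = (3, 5)
  P7 needs (2, 4) <= (3, 5) -> finishes; pool += (0, 3) = (3, 8)
The blocked processes can never fit:
  P4 still needs (4, 0) but only (3, 8) is free — short on R2
  P1 still needs (4, 2) but only (3, 8) is free — short on R2


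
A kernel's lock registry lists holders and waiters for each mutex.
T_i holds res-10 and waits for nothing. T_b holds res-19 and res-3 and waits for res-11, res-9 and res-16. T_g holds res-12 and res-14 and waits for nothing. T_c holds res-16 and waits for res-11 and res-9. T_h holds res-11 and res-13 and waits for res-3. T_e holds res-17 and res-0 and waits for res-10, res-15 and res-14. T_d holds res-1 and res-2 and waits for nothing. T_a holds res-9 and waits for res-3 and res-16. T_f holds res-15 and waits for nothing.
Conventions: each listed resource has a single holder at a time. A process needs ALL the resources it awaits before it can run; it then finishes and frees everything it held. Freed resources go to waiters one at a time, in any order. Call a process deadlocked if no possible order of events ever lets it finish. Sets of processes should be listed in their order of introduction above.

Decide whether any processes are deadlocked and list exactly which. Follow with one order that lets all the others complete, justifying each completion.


Deadlocked set: T_b, T_c, T_h and T_a.
Key observation: T_b -> T_c -> T_h -> T_b is a circular wait — nothing in it can go first; T_a is caught in further circular waits.
One completion order for the rest: T_i, T_d, T_g, T_f, T_e.
Check, step by step:
  run T_i (it waits on nothing); releases res-10
  run T_d (it waits on nothing); releases res-1 and res-2
  run T_g (it waits on nothing); releases res-12 and res-14
  run T_f (it waits on nothing); releases res-15
  T_e: everything it awaited (res-10, res-15 and res-14) is free; runs, freeing res-17 and res-0


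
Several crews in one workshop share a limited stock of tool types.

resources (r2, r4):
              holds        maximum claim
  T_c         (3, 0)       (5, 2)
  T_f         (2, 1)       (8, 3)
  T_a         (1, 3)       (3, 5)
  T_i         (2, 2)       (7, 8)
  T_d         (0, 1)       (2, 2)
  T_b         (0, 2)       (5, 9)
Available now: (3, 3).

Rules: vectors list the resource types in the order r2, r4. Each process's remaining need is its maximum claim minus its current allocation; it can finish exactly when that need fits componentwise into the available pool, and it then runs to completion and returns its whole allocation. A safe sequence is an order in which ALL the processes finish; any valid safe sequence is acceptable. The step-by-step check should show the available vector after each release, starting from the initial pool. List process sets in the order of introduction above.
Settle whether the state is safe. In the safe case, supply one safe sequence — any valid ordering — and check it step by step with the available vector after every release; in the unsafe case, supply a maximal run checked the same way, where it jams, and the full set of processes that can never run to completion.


SAFE, for example via the order T_d, T_a, T_c, T_i, T_b, T_f.
Key observation: every step clears its requested resources with room to spare; the minimum clearance is 1, first at T_d — (2, 1) vs (3, 3) free.
Step-by-step check:
  pool = (3, 3)
  T_d: need (2, 1) fits (3, 3); releases (0, 1), pool now (3, 4)
  T_a: need (2, 2) fits (3, 4); releases (1, 3), pool now (4, 7)
  T_c: need (2, 2) fits (4, 7); releases (3, 0), pool now (7, 7)
  T_i: need (5, 6) fits (7, 7); releases (2, 2), pool now (9, 9)
  T_b: need (5, 7) fits (9, 9); releases (0, 2), pool now (9, 11)
  T_f: need (6, 2) fits (9, 11); releases (2, 1), pool now (11, 12)


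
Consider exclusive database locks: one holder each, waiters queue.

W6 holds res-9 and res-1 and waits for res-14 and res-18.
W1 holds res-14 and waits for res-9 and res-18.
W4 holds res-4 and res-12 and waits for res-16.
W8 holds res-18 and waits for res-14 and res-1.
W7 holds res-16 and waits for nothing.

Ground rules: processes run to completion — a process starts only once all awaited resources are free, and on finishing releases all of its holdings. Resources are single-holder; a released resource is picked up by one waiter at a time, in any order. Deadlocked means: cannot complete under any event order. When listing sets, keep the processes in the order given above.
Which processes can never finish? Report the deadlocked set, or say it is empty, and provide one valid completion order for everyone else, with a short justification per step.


Deadlocked set: W6, W1 and W8.
Key observation: the cycle W6 -> W1 -> W6 can never break — each member waits on the next; W8 is caught in further circular waits.
A valid finishing order for the others: W7, W4.
Verifying each step:
  W7: no waits; runs immediately, freeing res-16
  W4 waits on res-16 — all released -> runs and releases res-4 and res-12


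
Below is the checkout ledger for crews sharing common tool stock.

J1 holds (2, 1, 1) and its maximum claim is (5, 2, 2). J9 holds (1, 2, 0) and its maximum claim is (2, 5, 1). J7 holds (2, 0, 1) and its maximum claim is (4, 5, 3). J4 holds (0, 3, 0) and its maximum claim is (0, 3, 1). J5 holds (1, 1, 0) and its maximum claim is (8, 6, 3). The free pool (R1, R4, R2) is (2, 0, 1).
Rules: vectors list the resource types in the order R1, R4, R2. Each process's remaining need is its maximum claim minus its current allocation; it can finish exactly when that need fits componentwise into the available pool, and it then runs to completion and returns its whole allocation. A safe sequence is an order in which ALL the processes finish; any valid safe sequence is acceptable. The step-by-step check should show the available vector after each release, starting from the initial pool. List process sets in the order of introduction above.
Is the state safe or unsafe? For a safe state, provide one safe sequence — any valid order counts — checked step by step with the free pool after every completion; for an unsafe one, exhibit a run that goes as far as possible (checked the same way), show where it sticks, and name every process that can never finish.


The state is SAFE; one workable sequence: J4, J9, J1, J7, J5.
Key observation: the first exact fit in this order is J4 — it needs (0, 0, 1) with (2, 0, 1) free, meeting a requested resource to the last unit.
Check, step by step:
  pool = (2, 0, 1)
  J4: need (0, 0, 1) fits (2, 0, 1); releases (0, 3, 0), pool now (2, 3, 1)
  J9: need (1, 3, 1) fits (2, 3, 1); releases (1, 2, 0), pool now (3, 5, 1)
  J1: need (3, 1, 1) fits (3, 5, 1); releases (2, 1, 1), pool now (5, 6, 2)
  J7: need (2, 5, 2) fits (5, 6, 2); releases (2, 0, 1), pool now (7, 6, 3)
  J5: need (7, 5, 3) fits (7, 6, 3); releases (1, 1, 0), pool now (8, 7, 3)


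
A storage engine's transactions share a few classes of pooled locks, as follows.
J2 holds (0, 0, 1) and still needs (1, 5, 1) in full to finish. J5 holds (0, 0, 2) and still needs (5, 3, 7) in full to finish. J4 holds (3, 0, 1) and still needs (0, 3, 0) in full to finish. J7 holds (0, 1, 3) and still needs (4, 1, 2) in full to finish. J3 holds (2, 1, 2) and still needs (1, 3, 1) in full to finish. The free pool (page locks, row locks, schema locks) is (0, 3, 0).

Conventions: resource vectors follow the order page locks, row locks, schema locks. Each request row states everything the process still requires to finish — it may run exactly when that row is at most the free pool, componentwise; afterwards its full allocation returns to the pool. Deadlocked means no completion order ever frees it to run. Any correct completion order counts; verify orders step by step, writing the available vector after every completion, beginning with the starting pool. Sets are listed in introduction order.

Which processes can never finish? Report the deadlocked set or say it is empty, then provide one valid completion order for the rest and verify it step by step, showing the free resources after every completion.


The deadlocked set is empty.
Key observation: there is always a runnable process — J4 first — so the state unwinds completely.
A valid finishing order for the others: J4, J3, J7, J2, J5. Check, step by step:
  pool = (0, 3, 0)
  J4 needs (0, 3, 0) <= (0, 3, 0) -> finishes; pool += (3, 0, 1) = (3, 3, 1)
  J3 needs (1, 3, 1) <= (3, 3, 1) -> finishes; pool += (2, 1, 2) = (5, 4, 3)
  J7 needs (4, 1, 2) <= (5, 4, 3) -> finishes; pool += (0, 1, 3) = (5, 5, 6)
  J2 needs (1, 5, 1) <= (5, 5, 6) -> finishes; pool += (0, 0, 1) = (5, 5, 7)
  J5 needs (5, 3, 7) <= (5, 5, 7) -> finishes; pool += (0, 0, 2) = (5, 5, 9)


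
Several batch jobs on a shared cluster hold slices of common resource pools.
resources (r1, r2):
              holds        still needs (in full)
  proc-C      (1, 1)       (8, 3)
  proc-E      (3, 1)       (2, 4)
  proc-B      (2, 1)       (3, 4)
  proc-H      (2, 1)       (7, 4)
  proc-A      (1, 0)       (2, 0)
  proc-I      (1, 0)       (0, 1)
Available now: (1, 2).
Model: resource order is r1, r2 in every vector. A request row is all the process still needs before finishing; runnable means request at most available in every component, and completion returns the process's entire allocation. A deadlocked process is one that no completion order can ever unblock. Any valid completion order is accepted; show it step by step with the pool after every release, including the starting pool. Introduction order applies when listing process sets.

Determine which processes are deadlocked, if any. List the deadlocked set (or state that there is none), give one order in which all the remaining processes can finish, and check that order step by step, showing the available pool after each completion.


Deadlocked set: proc-C, proc-E, proc-B and proc-H.
Key observation: even finishing proc-I, proc-A leaves just (3, 2) free — too little r2 for any of the remaining processes.
One completion order for the rest: proc-I, proc-A. Step-by-step check:
  pool = (1, 2)
  proc-I needs (0, 1) <= (1, 2) -> finishes; pool += (1, 0) = (2, 2)
  proc-A needs (2, 0) <= (2, 2) -> finishes; pool += (1, 0) = (3, 2)
The blocked processes can never fit:
  proc-C cannot run: need (8, 3) vs free (3, 2) (insufficient r1 and r2)
  proc-E cannot run: need (2, 4) vs free (3, 2) (insufficient r2)
  proc-B cannot run: need (3, 4) vs free (3, 2) (insufficient r2)
  proc-H cannot run: need (7, 4) vs free (3, 2) (insufficient r1 and r2)


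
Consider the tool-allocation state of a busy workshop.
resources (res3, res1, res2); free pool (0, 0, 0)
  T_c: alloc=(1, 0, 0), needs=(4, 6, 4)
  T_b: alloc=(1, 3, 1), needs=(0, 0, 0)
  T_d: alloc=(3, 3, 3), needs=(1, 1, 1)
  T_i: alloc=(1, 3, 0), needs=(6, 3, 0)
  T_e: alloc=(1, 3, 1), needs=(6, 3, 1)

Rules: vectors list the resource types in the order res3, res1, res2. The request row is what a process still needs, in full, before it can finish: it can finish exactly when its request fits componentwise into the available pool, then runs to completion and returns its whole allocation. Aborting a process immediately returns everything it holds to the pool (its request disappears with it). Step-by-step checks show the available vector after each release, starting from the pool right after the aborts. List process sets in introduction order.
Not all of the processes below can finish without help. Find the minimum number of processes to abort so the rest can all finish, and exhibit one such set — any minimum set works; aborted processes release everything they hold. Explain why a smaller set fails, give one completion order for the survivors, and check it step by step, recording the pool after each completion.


Minimum abort set: T_i.
Key observation: the deadlocked T_e becomes finishable only because T_i released (1, 3, 0); it completes at step 4 below.
Why nothing smaller works: aborting no one leaves the state deadlocked as given.
One survivor order: T_b, T_d, T_c, T_e. Check, step by step (post-abort pool first):
  pool = (1, 3, 0)
  T_b needs (0, 0, 0) <= (1, 3, 0) -> finishes; pool += (1, 3, 1) = (2, 6, 1)
  T_d needs (1, 1, 1) <= (2, 6, 1) -> finishes; pool += (3, 3, 3) = (5, 9, 4)
  T_c needs (4, 6, 4) <= (5, 9, 4) -> finishes; pool += (1, 0, 0) = (6, 9, 4)
  T_e needs (6, 3, 1) <= (6, 9, 4) -> finishes; pool += (1, 3, 1) = (7, 12, 5)
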